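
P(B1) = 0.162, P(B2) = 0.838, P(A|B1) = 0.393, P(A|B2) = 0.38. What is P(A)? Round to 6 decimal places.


P(A) = P(A|B1)*P(B1) + P(A|B2)*P(B2)
P(A|B1)*P(B1) = 0.393 * 0.162 = 0.063666
P(A|B2)*P(B2) = 0.38 * 0.838 = 0.31844
P(A) = 0.063666 + 0.31844 = 0.382106

0.382106


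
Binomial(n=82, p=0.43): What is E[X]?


E[X] = n*p = 82 * 0.43 = 35.26

35.26


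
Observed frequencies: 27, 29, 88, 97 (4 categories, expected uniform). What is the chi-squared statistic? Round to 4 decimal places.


chi2 = sum((O-E)^2/E), E = total/4
total = 241, E = 241/4 = 60.25
(27 - 60.25)^2 / 60.25 = 1105.5625 / 60.25 = 17689/964 ≈ 18.349585
(29 - 60.25)^2 / 60.25 = 976.5625 / 60.25 = 15625/964 ≈ 16.208506
(88 - 60.25)^2 / 60.25 = 770.0625 / 60.25 = 12321/964 ≈ 12.781120
(97 - 60.25)^2 / 60.25 = 1350.5625 / 60.25 = 21609/964 ≈ 22.415975
chi2 = 16811/241 ≈ 69.755187

69.7552


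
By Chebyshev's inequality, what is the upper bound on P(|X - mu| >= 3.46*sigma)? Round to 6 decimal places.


P <= 1/k^2
k^2 = 3.46^2 = 11.9716
1/k^2 = 1 / 11.9716 ≈ 0.08353102

0.083531


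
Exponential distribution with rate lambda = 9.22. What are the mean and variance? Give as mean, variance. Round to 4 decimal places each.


mean = 1/lam, var = 1/lam^2
mean = 1 / 9.22 = 50/461 ≈ 0.108460
lam^2 = 9.22^2 = 85.0084
var = 1 / 85.0084 ≈ 0.011764

0.1085, 0.0118


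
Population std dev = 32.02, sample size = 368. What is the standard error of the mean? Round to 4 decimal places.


SE = sigma / sqrt(n)
sqrt(368) ≈ 19.183326
SE = 32.02 / 19.183326 ≈ 1.669158

1.6692


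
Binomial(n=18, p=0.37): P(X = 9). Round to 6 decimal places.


P = C(n,k) * p^k * (1-p)^(n-k)
C(18,9) = 48620
p^k = 0.37^9 ≈ 0.0001299617
(1-p)^(n-k) = 0.63^9 ≈ 0.01563381
P = 48620 * 0.0001299617 * 0.01563381 ≈ 0.098786

0.098786


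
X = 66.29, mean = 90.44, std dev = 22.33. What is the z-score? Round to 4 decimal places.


z = (X - mu) / sigma
X - mu = 66.29 - 90.44 = -24.15
z = -24.15 / 22.33 = -345/319 ≈ -1.081505

-1.0815


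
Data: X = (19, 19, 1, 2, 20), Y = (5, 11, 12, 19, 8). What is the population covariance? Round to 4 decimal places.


Cov = (1/n)*sum((xi-xbar)(yi-ybar))
n = 5, xbar = 61/5 = 12.2, ybar = 55/5 = 11
sum((xi-xbar)(yi-ybar)) = -157
Cov = -157 / 5 = -31.4

-31.4000


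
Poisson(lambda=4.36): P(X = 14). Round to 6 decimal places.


P = e^(-lam) * lam^k / k!
e^(-4.36) ≈ 0.01277839
lam^k = 4.36^14 ≈ 897038018.383689
k! = 14! = 87178291200
P = 0.01277839 * 897038018.383689 / 87178291200 ≈ 0.000131

0.000131


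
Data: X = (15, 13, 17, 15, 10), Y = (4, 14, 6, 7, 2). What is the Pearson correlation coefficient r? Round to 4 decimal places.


r = sum((xi-xbar)(yi-ybar)) / sqrt(sum((xi-xbar)^2) * sum((yi-ybar)^2))
n = 5, xbar = 70/5 = 14, ybar = 33/5 = 6.6
Sxy = sum((xi-xbar)(yi-ybar)) = 7
Sxx = sum((xi-xbar)^2) = 28
Syy = sum((yi-ybar)^2) = 83.2
sqrt(Sxx*Syy) ≈ 48.265930
r = Sxy / sqrt(Sxx*Syy) = 7 / 48.265930 ≈ 0.145030

0.1450


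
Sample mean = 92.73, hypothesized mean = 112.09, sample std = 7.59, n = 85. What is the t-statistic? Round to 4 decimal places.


t = (xbar - mu0) / (s/sqrt(n))
xbar - mu0 = 92.73 - 112.09 = -19.36
sqrt(85) ≈ 9.21954446
s/sqrt(n) = 7.59 / 9.21954446 ≈ 0.82325109
t = -19.36 / 0.82325109 ≈ -23.516519

-23.5165


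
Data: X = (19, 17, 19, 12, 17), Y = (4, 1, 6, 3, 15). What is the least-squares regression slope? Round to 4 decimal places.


b = sum((xi-xbar)(yi-ybar)) / sum((xi-xbar)^2)
n = 5, xbar = 84/5 = 16.8, ybar = 29/5 = 5.8
Sxy = sum((xi-xbar)(yi-ybar)) = 10.8
Sxx = sum((xi-xbar)^2) = 32.8
b = Sxy / Sxx = 27/82 ≈ 0.329268

0.3293


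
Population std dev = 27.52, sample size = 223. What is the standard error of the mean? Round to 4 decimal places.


SE = sigma / sqrt(n)
sqrt(223) ≈ 14.933185
SE = 27.52 / 14.933185 ≈ 1.842876

1.8429


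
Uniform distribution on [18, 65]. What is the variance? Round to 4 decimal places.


Var = (b-a)^2 / 12
(b-a)^2 = (65 - 18)^2 = 2209
Var = 2209/12 ≈ 184.083333

184.0833


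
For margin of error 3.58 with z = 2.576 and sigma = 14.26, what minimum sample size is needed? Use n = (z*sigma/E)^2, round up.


z*sigma/E = 2.576 * 14.26 / 3.58 ≈ 10.260827
(z*sigma/E)^2 ≈ 105.284567
round up: n = 106

106


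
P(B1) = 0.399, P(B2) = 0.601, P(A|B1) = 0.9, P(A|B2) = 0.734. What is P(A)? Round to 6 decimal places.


P(A) = P(A|B1)*P(B1) + P(A|B2)*P(B2)
P(A|B1)*P(B1) = 0.9 * 0.399 = 0.3591
P(A|B2)*P(B2) = 0.734 * 0.601 = 0.441134
P(A) = 0.3591 + 0.441134 = 0.800234

0.800234


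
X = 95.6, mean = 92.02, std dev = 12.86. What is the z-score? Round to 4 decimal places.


z = (X - mu) / sigma
X - mu = 95.6 - 92.02 = 3.58
z = 3.58 / 12.86 = 179/643 ≈ 0.278383

0.2784


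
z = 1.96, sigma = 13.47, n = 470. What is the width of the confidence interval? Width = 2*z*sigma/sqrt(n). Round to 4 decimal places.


width = 2*z*sigma/sqrt(n)
2*z*sigma = 2 * 1.96 * 13.47 = 52.8024
sqrt(470) ≈ 21.679483
width = 52.8024 / 21.679483 ≈ 2.435593

2.4356


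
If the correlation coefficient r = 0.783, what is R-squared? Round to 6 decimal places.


R^2 = r^2 = (0.783)^2 = 0.613089

0.613089


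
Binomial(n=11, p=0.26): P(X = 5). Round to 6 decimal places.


P = C(n,k) * p^k * (1-p)^(n-k)
C(11,5) = 462
p^k = 0.26^5 ≈ 0.001188138
(1-p)^(n-k) = 0.74^6 ≈ 0.1642065
P = 462 * 0.001188138 * 0.1642065 ≈ 0.090136

0.090136


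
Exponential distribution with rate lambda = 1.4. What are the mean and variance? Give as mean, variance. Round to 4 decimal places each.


mean = 1/lam, var = 1/lam^2
mean = 1 / 1.4 = 5/7 ≈ 0.714286
lam^2 = 1.4^2 = 1.96
var = 1 / 1.96 = 25/49 ≈ 0.510204

0.7143, 0.5102


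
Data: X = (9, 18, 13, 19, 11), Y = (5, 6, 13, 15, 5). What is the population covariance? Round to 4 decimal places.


Cov = (1/n)*sum((xi-xbar)(yi-ybar))
n = 5, xbar = 70/5 = 14, ybar = 44/5 = 8.8
sum((xi-xbar)(yi-ybar)) = 46
Cov = 46 / 5 = 9.2

9.2000


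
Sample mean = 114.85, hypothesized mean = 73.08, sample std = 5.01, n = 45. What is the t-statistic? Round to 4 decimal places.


t = (xbar - mu0) / (s/sqrt(n))
xbar - mu0 = 114.85 - 73.08 = 41.77
sqrt(45) ≈ 6.70820393
s/sqrt(n) = 5.01 / 6.70820393 ≈ 0.74684670
t = 41.77 / 0.74684670 ≈ 55.928479

55.9285


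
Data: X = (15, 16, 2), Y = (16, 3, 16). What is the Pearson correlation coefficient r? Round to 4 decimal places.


r = sum((xi-xbar)(yi-ybar)) / sqrt(sum((xi-xbar)^2) * sum((yi-ybar)^2))
n = 3, xbar = 33/3 = 11, ybar = 35/3 ≈ 11.666667
Sxy = sum((xi-xbar)(yi-ybar)) = -65
Sxx = sum((xi-xbar)^2) = 122
Syy = sum((yi-ybar)^2) = 338/3 ≈ 112.666667
sqrt(Sxx*Syy) ≈ 117.240494
r = Sxy / sqrt(Sxx*Syy) = -65 / 117.240494 ≈ -0.554416

-0.5544


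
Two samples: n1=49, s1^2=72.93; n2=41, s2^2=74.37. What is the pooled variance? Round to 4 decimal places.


sp^2 = ((n1-1)*s1^2 + (n2-1)*s2^2)/(n1+n2-2)
(n1-1)*s1^2 = 48 * 72.93 = 3500.64
(n2-1)*s2^2 = 40 * 74.37 = 2974.8
numerator = 3500.64 + 2974.8 = 6475.44
n1+n2-2 = 88
sp^2 = 6475.44 / 88 = 80943/1100 ≈ 73.584545

73.5845


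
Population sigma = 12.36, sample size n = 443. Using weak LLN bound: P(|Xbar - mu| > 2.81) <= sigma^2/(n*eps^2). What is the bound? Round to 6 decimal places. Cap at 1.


bound = min(1, sigma^2/(n*eps^2))
sigma^2 = 12.36^2 = 152.7696
n*eps^2 = 443 * 2.81^2 = 443 * 7.8961 = 3497.9723
sigma^2/(n*eps^2) = 152.7696 / 3497.9723 ≈ 0.04367376

0.043674


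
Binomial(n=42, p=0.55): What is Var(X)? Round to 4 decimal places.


Var = n*p*(1-p) = 42 * 0.55 * 0.45 = 10.395

10.3950


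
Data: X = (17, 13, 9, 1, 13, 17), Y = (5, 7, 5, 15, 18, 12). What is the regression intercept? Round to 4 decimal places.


a = ybar - b*xbar, where b = sum((xi-xbar)(yi-ybar)) / sum((xi-xbar)^2)
n = 6, xbar = 70/6 = 35/3 ≈ 11.666667, ybar = 62/6 = 31/3 ≈ 10.333333
Sxy = sum((xi-xbar)(yi-ybar)) = -148/3 ≈ -49.333333
Sxx = sum((xi-xbar)^2) = 544/3 ≈ 181.333333
b = Sxy / Sxx = -37/136 ≈ -0.272059
a = 10.333333 - (-0.272059) * 11.666667 = 1837/136 ≈ 13.507353

13.5074


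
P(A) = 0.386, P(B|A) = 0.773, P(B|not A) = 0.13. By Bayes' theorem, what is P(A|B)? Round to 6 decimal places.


P(A|B) = P(B|A)*P(A) / P(B), P(B) = P(B|A)*P(A) + P(B|not A)*P(not A)
P(B|A)*P(A) = 0.773 * 0.386 = 0.298378
P(B|not A)*P(not A) = 0.13 * 0.614 = 0.07982
P(B) = 0.298378 + 0.07982 = 0.378198
P(A|B) = 0.298378 / 0.378198 ≈ 0.78894653

0.788947


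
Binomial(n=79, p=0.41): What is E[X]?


E[X] = n*p = 79 * 0.41 = 32.39

32.39


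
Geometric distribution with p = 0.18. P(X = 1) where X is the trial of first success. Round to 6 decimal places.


P = (1-p)^(k-1) * p
(1-p)^(k-1) = 0.82^0 = 1
P = 1 * 0.18 = 0.18

0.180000


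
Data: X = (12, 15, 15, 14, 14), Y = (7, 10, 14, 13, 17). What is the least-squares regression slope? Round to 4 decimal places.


b = sum((xi-xbar)(yi-ybar)) / sum((xi-xbar)^2)
n = 5, xbar = 70/5 = 14, ybar = 61/5 = 12.2
Sxy = sum((xi-xbar)(yi-ybar)) = 10
Sxx = sum((xi-xbar)^2) = 6
b = Sxy / Sxx = 5/3 ≈ 1.666667

1.6667


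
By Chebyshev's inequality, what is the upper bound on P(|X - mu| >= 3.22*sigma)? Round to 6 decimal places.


P <= 1/k^2
k^2 = 3.22^2 = 10.3684
1/k^2 = 1 / 10.3684 ≈ 0.09644690

0.096447


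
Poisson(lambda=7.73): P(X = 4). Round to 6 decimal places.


P = e^(-lam) * lam^k / k!
e^(-7.73) ≈ 0.0004394441
lam^k = 7.73^4 ≈ 3570.409058
k! = 4! = 24
P = 0.0004394441 * 3570.409058 / 24 ≈ 0.065375

0.065375


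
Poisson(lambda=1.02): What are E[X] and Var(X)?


E[X] = Var(X) = lambda = 1.02

1.02, 1.02


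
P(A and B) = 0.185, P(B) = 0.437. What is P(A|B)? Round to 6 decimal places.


P(A|B) = P(A and B) / P(B) = 0.185 / 0.437 = 185/437 ≈ 0.42334096

0.423341


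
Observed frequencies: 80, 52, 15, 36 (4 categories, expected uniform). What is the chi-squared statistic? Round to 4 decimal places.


chi2 = sum((O-E)^2/E), E = total/4
total = 183, E = 183/4 = 45.75
(80 - 45.75)^2 / 45.75 = 1173.0625 / 45.75 = 18769/732 ≈ 25.640710
(52 - 45.75)^2 / 45.75 = 39.0625 / 45.75 = 625/732 ≈ 0.853825
(15 - 45.75)^2 / 45.75 = 945.5625 / 45.75 = 5043/244 ≈ 20.668033
(36 - 45.75)^2 / 45.75 = 95.0625 / 45.75 = 507/244 ≈ 2.077869
chi2 = 9011/183 ≈ 49.240437

49.2404


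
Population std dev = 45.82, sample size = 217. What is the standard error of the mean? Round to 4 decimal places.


SE = sigma / sqrt(n)
sqrt(217) ≈ 14.730920
SE = 45.82 / 14.730920 ≈ 3.110464

3.1105


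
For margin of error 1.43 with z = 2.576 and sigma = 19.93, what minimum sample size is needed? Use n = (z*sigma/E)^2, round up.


z*sigma/E = 2.576 * 19.93 / 1.43 ≈ 35.901874
(z*sigma/E)^2 ≈ 1288.944566
round up: n = 1289

1289


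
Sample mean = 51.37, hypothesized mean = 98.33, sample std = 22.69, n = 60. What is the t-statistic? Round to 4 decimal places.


t = (xbar - mu0) / (s/sqrt(n))
xbar - mu0 = 51.37 - 98.33 = -46.96
sqrt(60) ≈ 7.74596669
s/sqrt(n) = 22.69 / 7.74596669 ≈ 2.92926640
t = -46.96 / 2.92926640 ≈ -16.031318

-16.0313


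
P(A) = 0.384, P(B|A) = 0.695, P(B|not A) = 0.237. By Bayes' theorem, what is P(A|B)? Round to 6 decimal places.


P(A|B) = P(B|A)*P(A) / P(B), P(B) = P(B|A)*P(A) + P(B|not A)*P(not A)
P(B|A)*P(A) = 0.695 * 0.384 = 0.26688
P(B|not A)*P(not A) = 0.237 * 0.616 = 0.145992
P(B) = 0.26688 + 0.145992 = 0.412872
P(A|B) = 0.26688 / 0.412872 ≈ 0.64639888

0.646399


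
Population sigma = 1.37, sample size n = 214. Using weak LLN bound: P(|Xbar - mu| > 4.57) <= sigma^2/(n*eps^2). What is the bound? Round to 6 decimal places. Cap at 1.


bound = min(1, sigma^2/(n*eps^2))
sigma^2 = 1.37^2 = 1.8769
n*eps^2 = 214 * 4.57^2 = 214 * 20.8849 = 4469.3686
sigma^2/(n*eps^2) = 1.8769 / 4469.3686 ≈ 0.00041995

0.000420


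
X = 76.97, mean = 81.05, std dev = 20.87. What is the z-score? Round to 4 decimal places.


z = (X - mu) / sigma
X - mu = 76.97 - 81.05 = -4.08
z = -4.08 / 20.87 = -408/2087 ≈ -0.195496

-0.1955


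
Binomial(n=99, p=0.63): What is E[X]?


E[X] = n*p = 99 * 0.63 = 62.37

62.37


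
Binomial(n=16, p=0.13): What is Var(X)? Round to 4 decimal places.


Var = n*p*(1-p) = 16 * 0.13 * 0.87 = 1.8096

1.8096


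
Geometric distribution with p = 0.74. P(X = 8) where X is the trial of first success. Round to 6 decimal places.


P = (1-p)^(k-1) * p
(1-p)^(k-1) = 0.26^7 ≈ 0.00008031810
P = 0.00008031810 * 0.74 ≈ 0.00005943540

0.000059


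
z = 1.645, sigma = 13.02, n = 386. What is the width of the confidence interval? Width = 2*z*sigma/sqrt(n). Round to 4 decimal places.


width = 2*z*sigma/sqrt(n)
2*z*sigma = 2 * 1.645 * 13.02 = 42.8358
sqrt(386) ≈ 19.646883
width = 42.8358 / 19.646883 ≈ 2.180285

2.1803


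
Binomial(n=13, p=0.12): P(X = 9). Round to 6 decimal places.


P = C(n,k) * p^k * (1-p)^(n-k)
C(13,9) = 715
p^k = 0.12^9 ≈ 0.000000005159780
(1-p)^(n-k) = 0.88^4 ≈ 0.5996954
P = 715 * 0.000000005159780 * 0.5996954 ≈ 0.000002

0.000002


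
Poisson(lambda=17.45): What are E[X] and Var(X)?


E[X] = Var(X) = lambda = 17.45

17.45, 17.45


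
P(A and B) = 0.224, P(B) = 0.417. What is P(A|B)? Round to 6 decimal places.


P(A|B) = P(A and B) / P(B) = 0.224 / 0.417 = 224/417 ≈ 0.53717026

0.537170


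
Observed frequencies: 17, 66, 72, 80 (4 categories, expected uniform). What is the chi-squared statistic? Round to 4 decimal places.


chi2 = sum((O-E)^2/E), E = total/4
total = 235, E = 235/4 = 58.75
(17 - 58.75)^2 / 58.75 = 1743.0625 / 58.75 = 27889/940 ≈ 29.669149
(66 - 58.75)^2 / 58.75 = 52.5625 / 58.75 = 841/940 ≈ 0.894681
(72 - 58.75)^2 / 58.75 = 175.5625 / 58.75 = 2809/940 ≈ 2.988298
(80 - 58.75)^2 / 58.75 = 451.5625 / 58.75 = 1445/188 ≈ 7.686170
chi2 = 9691/235 ≈ 41.238298

41.2383


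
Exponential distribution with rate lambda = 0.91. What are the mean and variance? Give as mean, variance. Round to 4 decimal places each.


mean = 1/lam, var = 1/lam^2
mean = 1 / 0.91 = 100/91 ≈ 1.098901
lam^2 = 0.91^2 = 0.8281
var = 1 / 0.8281 = 10000/8281 ≈ 1.207584

1.0989, 1.2076


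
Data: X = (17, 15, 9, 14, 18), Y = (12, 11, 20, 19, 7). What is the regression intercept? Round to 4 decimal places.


a = ybar - b*xbar, where b = sum((xi-xbar)(yi-ybar)) / sum((xi-xbar)^2)
n = 5, xbar = 73/5 = 14.6, ybar = 69/5 = 13.8
Sxy = sum((xi-xbar)(yi-ybar)) = -66.4
Sxx = sum((xi-xbar)^2) = 49.2
b = Sxy / Sxx = -166/123 ≈ -1.349593
a = 13.8 - (-1.349593) * 14.6 = 4121/123 ≈ 33.504065

33.5041


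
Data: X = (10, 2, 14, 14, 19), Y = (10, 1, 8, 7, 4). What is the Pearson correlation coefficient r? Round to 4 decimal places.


r = sum((xi-xbar)(yi-ybar)) / sqrt(sum((xi-xbar)^2) * sum((yi-ybar)^2))
n = 5, xbar = 59/5 = 11.8, ybar = 30/5 = 6
Sxy = sum((xi-xbar)(yi-ybar)) = 34
Sxx = sum((xi-xbar)^2) = 160.8
Syy = sum((yi-ybar)^2) = 50
sqrt(Sxx*Syy) ≈ 89.666047
r = Sxy / sqrt(Sxx*Syy) = 34 / 89.666047 ≈ 0.379185

0.3792


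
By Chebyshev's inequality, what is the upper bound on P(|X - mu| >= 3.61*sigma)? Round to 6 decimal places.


P <= 1/k^2
k^2 = 3.61^2 = 13.0321
1/k^2 = 1 / 13.0321 ≈ 0.07673360

0.076734


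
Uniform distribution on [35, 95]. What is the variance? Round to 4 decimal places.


Var = (b-a)^2 / 12
(b-a)^2 = (95 - 35)^2 = 3600
Var = 3600/12 = 300

300.0000


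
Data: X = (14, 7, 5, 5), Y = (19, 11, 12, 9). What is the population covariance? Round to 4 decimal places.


Cov = (1/n)*sum((xi-xbar)(yi-ybar))
n = 4, xbar = 31/4 = 7.75, ybar = 51/4 = 12.75
sum((xi-xbar)(yi-ybar)) = 52.75
Cov = 52.75 / 4 = 13.1875

13.1875


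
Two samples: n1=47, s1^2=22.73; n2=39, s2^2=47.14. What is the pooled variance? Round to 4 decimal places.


sp^2 = ((n1-1)*s1^2 + (n2-1)*s2^2)/(n1+n2-2)
(n1-1)*s1^2 = 46 * 22.73 = 1045.58
(n2-1)*s2^2 = 38 * 47.14 = 1791.32
numerator = 1045.58 + 1791.32 = 2836.9
n1+n2-2 = 84
sp^2 = 2836.9 / 84 = 28369/840 ≈ 33.772619

33.7726


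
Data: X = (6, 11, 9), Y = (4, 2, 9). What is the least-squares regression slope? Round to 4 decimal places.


b = sum((xi-xbar)(yi-ybar)) / sum((xi-xbar)^2)
n = 3, xbar = 26/3 ≈ 8.666667, ybar = 15/3 = 5
Sxy = sum((xi-xbar)(yi-ybar)) = -3
Sxx = sum((xi-xbar)^2) = 38/3 ≈ 12.666667
b = Sxy / Sxx = -9/38 ≈ -0.236842

-0.2368


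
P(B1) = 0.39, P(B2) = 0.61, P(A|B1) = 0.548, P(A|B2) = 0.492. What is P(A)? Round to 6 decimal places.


P(A) = P(A|B1)*P(B1) + P(A|B2)*P(B2)
P(A|B1)*P(B1) = 0.548 * 0.39 = 0.21372
P(A|B2)*P(B2) = 0.492 * 0.61 = 0.30012
P(A) = 0.21372 + 0.30012 = 0.51384

0.513840


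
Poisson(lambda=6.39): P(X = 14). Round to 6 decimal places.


P = e^(-lam) * lam^k / k!
e^(-6.39) ≈ 0.001678256
lam^k = 6.39^14 ≈ 189239596870.566248
k! = 14! = 87178291200
P = 0.001678256 * 189239596870.566248 / 87178291200 ≈ 0.003643

0.003643


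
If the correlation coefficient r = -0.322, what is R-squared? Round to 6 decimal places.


R^2 = r^2 = (-0.322)^2 = 0.103684

0.103684


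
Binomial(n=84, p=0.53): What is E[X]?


E[X] = n*p = 84 * 0.53 = 44.52

44.52


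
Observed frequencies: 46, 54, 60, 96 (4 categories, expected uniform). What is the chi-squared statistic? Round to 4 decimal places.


chi2 = sum((O-E)^2/E), E = total/4
total = 256, E = 256/4 = 64
(46 - 64)^2 / 64 = 324 / 64 = 5.0625
(54 - 64)^2 / 64 = 100 / 64 = 1.5625
(60 - 64)^2 / 64 = 16 / 64 = 0.25
(96 - 64)^2 / 64 = 1024 / 64 = 16
chi2 = 22.875

22.8750


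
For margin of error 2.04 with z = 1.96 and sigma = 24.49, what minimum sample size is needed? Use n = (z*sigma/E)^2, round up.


z*sigma/E = 1.96 * 24.49 / 2.04 = 120001/5100 ≈ 23.529608
(z*sigma/E)^2 ≈ 553.642445
round up: n = 554

554


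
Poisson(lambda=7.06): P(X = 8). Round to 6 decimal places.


P = e^(-lam) * lam^k / k!
e^(-7.06) ≈ 0.0008587781
lam^k = 7.06^8 ≈ 6172166.149860
k! = 8! = 40320
P = 0.0008587781 * 6172166.149860 / 40320 ≈ 0.131461

0.131461


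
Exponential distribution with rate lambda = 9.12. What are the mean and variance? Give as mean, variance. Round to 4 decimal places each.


mean = 1/lam, var = 1/lam^2
mean = 1 / 9.12 = 25/228 ≈ 0.109649
lam^2 = 9.12^2 = 83.1744
var = 1 / 83.1744 ≈ 0.012023

0.1096, 0.0120


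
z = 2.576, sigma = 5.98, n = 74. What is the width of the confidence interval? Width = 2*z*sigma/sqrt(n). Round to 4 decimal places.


width = 2*z*sigma/sqrt(n)
2*z*sigma = 2 * 2.576 * 5.98 = 30.80896
sqrt(74) ≈ 8.602325
width = 30.80896 / 8.602325 ≈ 3.581469

3.5815


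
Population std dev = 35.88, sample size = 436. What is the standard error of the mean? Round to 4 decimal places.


SE = sigma / sqrt(n)
sqrt(436) ≈ 20.880613
SE = 35.88 / 20.880613 ≈ 1.718340

1.7183


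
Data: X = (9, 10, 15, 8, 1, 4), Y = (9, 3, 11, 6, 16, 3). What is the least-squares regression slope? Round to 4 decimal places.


b = sum((xi-xbar)(yi-ybar)) / sum((xi-xbar)^2)
n = 6, xbar = 47/6 ≈ 7.833333, ybar = 48/6 = 8
Sxy = sum((xi-xbar)(yi-ybar)) = -24
Sxx = sum((xi-xbar)^2) = 713/6 ≈ 118.833333
b = Sxy / Sxx = -144/713 ≈ -0.201964

-0.2020


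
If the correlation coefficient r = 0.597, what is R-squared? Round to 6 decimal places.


R^2 = r^2 = (0.597)^2 = 0.356409

0.356409


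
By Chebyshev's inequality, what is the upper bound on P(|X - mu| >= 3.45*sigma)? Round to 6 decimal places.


P <= 1/k^2
k^2 = 3.45^2 = 11.9025
1/k^2 = 1 / 11.9025 = 400/4761 ≈ 0.08401596

0.084016


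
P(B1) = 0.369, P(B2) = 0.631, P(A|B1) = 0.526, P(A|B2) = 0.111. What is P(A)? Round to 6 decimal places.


P(A) = P(A|B1)*P(B1) + P(A|B2)*P(B2)
P(A|B1)*P(B1) = 0.526 * 0.369 = 0.194094
P(A|B2)*P(B2) = 0.111 * 0.631 = 0.070041
P(A) = 0.194094 + 0.070041 = 0.264135

0.264135


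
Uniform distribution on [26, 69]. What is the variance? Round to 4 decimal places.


Var = (b-a)^2 / 12
(b-a)^2 = (69 - 26)^2 = 1849
Var = 1849/12 ≈ 154.083333

154.0833


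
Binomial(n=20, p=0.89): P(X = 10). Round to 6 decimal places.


P = C(n,k) * p^k * (1-p)^(n-k)
C(20,10) = 184756
p^k = 0.89^10 ≈ 0.3118172
(1-p)^(n-k) = 0.11^10 ≈ 0.0000000002593742
P = 184756 * 0.3118172 * 0.0000000002593742 ≈ 0.000015

0.000015


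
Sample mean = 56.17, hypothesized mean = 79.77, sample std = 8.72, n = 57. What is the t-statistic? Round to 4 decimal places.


t = (xbar - mu0) / (s/sqrt(n))
xbar - mu0 = 56.17 - 79.77 = -23.6
sqrt(57) ≈ 7.54983444
s/sqrt(n) = 8.72 / 7.54983444 ≈ 1.15499222
t = -23.6 / 1.15499222 ≈ -20.433038

-20.4330


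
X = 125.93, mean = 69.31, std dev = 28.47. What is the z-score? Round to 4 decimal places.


z = (X - mu) / sigma
X - mu = 125.93 - 69.31 = 56.62
z = 56.62 / 28.47 = 5662/2847 ≈ 1.988760

1.9888


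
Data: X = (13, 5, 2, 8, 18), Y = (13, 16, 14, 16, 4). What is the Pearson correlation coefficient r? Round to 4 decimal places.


r = sum((xi-xbar)(yi-ybar)) / sqrt(sum((xi-xbar)^2) * sum((yi-ybar)^2))
n = 5, xbar = 46/5 = 9.2, ybar = 63/5 = 12.6
Sxy = sum((xi-xbar)(yi-ybar)) = -102.6
Sxx = sum((xi-xbar)^2) = 162.8
Syy = sum((yi-ybar)^2) = 99.2
sqrt(Sxx*Syy) ≈ 127.081706
r = Sxy / sqrt(Sxx*Syy) = -102.6 / 127.081706 ≈ -0.807355

-0.8074


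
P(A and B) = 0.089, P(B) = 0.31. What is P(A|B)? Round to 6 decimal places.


P(A|B) = P(A and B) / P(B) = 0.089 / 0.31 = 89/310 ≈ 0.28709677

0.287097


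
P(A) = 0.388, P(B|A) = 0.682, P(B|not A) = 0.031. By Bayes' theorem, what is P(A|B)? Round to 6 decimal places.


P(A|B) = P(B|A)*P(A) / P(B), P(B) = P(B|A)*P(A) + P(B|not A)*P(not A)
P(B|A)*P(A) = 0.682 * 0.388 = 0.264616
P(B|not A)*P(not A) = 0.031 * 0.612 = 0.018972
P(B) = 0.264616 + 0.018972 = 0.283588
P(A|B) = 0.264616 / 0.283588 = 2134/2287 ≈ 0.93310013

0.933100


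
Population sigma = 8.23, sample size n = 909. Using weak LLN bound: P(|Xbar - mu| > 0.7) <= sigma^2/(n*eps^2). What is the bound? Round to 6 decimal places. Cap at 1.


bound = min(1, sigma^2/(n*eps^2))
sigma^2 = 8.23^2 = 67.7329
n*eps^2 = 909 * 0.7^2 = 909 * 0.49 = 445.41
sigma^2/(n*eps^2) = 67.7329 / 445.41 ≈ 0.15206866

0.152069


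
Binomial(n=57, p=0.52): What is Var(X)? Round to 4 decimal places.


Var = n*p*(1-p) = 57 * 0.52 * 0.48 = 14.2272

14.2272


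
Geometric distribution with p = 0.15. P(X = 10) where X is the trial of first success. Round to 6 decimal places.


P = (1-p)^(k-1) * p
(1-p)^(k-1) = 0.85^9 ≈ 0.2316169
P = 0.2316169 * 0.15 ≈ 0.03474254

0.034743


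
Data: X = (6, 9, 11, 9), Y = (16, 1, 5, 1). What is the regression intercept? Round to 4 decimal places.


a = ybar - b*xbar, where b = sum((xi-xbar)(yi-ybar)) / sum((xi-xbar)^2)
n = 4, xbar = 35/4 = 8.75, ybar = 23/4 = 5.75
Sxy = sum((xi-xbar)(yi-ybar)) = -32.25
Sxx = sum((xi-xbar)^2) = 12.75
b = Sxy / Sxx = -43/17 ≈ -2.529412
a = 5.75 - (-2.529412) * 8.75 = 474/17 ≈ 27.882353

27.8824


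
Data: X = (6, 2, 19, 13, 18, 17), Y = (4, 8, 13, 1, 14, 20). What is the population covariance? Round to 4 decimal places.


Cov = (1/n)*sum((xi-xbar)(yi-ybar))
n = 6, xbar = 75/6 = 12.5, ybar = 60/6 = 10
sum((xi-xbar)(yi-ybar)) = 142
Cov = 142 / 6 = 71/3 ≈ 23.666667

23.6667


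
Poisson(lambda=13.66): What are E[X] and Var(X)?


E[X] = Var(X) = lambda = 13.66

13.66, 13.66


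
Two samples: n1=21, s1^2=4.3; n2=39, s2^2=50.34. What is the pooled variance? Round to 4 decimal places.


sp^2 = ((n1-1)*s1^2 + (n2-1)*s2^2)/(n1+n2-2)
(n1-1)*s1^2 = 20 * 4.3 = 86
(n2-1)*s2^2 = 38 * 50.34 = 1912.92
numerator = 86 + 1912.92 = 1998.92
n1+n2-2 = 58
sp^2 = 1998.92 / 58 = 49973/1450 ≈ 34.464138

34.4641


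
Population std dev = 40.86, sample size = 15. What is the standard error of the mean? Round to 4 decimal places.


SE = sigma / sqrt(n)
sqrt(15) ≈ 3.872983
SE = 40.86 / 3.872983 ≈ 10.550007

10.5500


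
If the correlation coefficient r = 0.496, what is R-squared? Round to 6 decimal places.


R^2 = r^2 = (0.496)^2 = 0.246016

0.246016


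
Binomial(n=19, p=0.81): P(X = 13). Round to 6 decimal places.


P = C(n,k) * p^k * (1-p)^(n-k)
C(19,13) = 27132
p^k = 0.81^13 ≈ 0.06461082
(1-p)^(n-k) = 0.19^6 ≈ 0.00004704588
P = 27132 * 0.06461082 * 0.00004704588 ≈ 0.082472

0.082472


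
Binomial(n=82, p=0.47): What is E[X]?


E[X] = n*p = 82 * 0.47 = 38.54

38.54


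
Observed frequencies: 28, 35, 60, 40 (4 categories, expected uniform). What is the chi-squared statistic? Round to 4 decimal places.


chi2 = sum((O-E)^2/E), E = total/4
total = 163, E = 163/4 = 40.75
(28 - 40.75)^2 / 40.75 = 162.5625 / 40.75 = 2601/652 ≈ 3.989264
(35 - 40.75)^2 / 40.75 = 33.0625 / 40.75 = 529/652 ≈ 0.811350
(60 - 40.75)^2 / 40.75 = 370.5625 / 40.75 = 5929/652 ≈ 9.093558
(40 - 40.75)^2 / 40.75 = 0.5625 / 40.75 = 9/652 ≈ 0.013804
chi2 = 2267/163 ≈ 13.907975

13.9080


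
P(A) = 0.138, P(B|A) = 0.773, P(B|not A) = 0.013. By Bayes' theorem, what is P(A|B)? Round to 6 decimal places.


P(A|B) = P(B|A)*P(A) / P(B), P(B) = P(B|A)*P(A) + P(B|not A)*P(not A)
P(B|A)*P(A) = 0.773 * 0.138 = 0.106674
P(B|not A)*P(not A) = 0.013 * 0.862 = 0.011206
P(B) = 0.106674 + 0.011206 = 0.11788
P(A|B) = 0.106674 / 0.11788 ≈ 0.90493722

0.904937


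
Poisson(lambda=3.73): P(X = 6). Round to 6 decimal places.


P = e^(-lam) * lam^k / k!
e^(-3.73) ≈ 0.02399284
lam^k = 3.73^6 ≈ 2693.103168
k! = 6! = 720
P = 0.02399284 * 2693.103168 / 720 ≈ 0.089743

0.089743


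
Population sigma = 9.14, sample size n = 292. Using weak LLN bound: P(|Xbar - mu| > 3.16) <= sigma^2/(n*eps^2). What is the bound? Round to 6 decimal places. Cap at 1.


bound = min(1, sigma^2/(n*eps^2))
sigma^2 = 9.14^2 = 83.5396
n*eps^2 = 292 * 3.16^2 = 292 * 9.9856 = 2915.7952
sigma^2/(n*eps^2) = 83.5396 / 2915.7952 ≈ 0.02865071

0.028651


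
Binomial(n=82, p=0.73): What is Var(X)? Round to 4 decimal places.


Var = n*p*(1-p) = 82 * 0.73 * 0.27 = 16.1622

16.1622


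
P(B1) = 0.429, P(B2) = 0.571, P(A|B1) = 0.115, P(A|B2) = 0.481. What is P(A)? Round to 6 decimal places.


P(A) = P(A|B1)*P(B1) + P(A|B2)*P(B2)
P(A|B1)*P(B1) = 0.115 * 0.429 = 0.049335
P(A|B2)*P(B2) = 0.481 * 0.571 = 0.274651
P(A) = 0.049335 + 0.274651 = 0.323986

0.323986


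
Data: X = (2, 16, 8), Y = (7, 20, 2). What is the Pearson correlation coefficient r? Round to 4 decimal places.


r = sum((xi-xbar)(yi-ybar)) / sqrt(sum((xi-xbar)^2) * sum((yi-ybar)^2))
n = 3, xbar = 26/3 ≈ 8.666667, ybar = 29/3 ≈ 9.666667
Sxy = sum((xi-xbar)(yi-ybar)) = 296/3 ≈ 98.666667
Sxx = sum((xi-xbar)^2) = 296/3 ≈ 98.666667
Syy = sum((yi-ybar)^2) = 518/3 ≈ 172.666667
sqrt(Sxx*Syy) ≈ 130.523731
r = Sxy / sqrt(Sxx*Syy) = 98.666667 / 130.523731 ≈ 0.755929

0.7559


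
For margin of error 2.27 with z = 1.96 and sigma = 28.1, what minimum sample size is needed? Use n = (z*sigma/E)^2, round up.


z*sigma/E = 1.96 * 28.1 / 2.27 = 27538/1135 ≈ 24.262555
(z*sigma/E)^2 ≈ 588.671578
round up: n = 589

589


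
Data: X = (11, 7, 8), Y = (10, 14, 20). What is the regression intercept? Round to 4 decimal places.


a = ybar - b*xbar, where b = sum((xi-xbar)(yi-ybar)) / sum((xi-xbar)^2)
n = 3, xbar = 26/3 ≈ 8.666667, ybar = 44/3 ≈ 14.666667
Sxy = sum((xi-xbar)(yi-ybar)) = -40/3 ≈ -13.333333
Sxx = sum((xi-xbar)^2) = 26/3 ≈ 8.666667
b = Sxy / Sxx = -20/13 ≈ -1.538462
a = 14.666667 - (-1.538462) * 8.666667 = 28

28.0000


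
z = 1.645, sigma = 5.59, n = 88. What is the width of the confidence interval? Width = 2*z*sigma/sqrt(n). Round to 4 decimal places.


width = 2*z*sigma/sqrt(n)
2*z*sigma = 2 * 1.645 * 5.59 = 18.3911
sqrt(88) ≈ 9.380832
width = 18.3911 / 9.380832 ≈ 1.960498

1.9605


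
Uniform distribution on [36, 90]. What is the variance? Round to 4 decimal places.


Var = (b-a)^2 / 12
(b-a)^2 = (90 - 36)^2 = 2916
Var = 2916/12 = 243

243.0000


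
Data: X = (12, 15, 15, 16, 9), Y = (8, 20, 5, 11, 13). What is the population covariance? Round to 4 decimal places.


Cov = (1/n)*sum((xi-xbar)(yi-ybar))
n = 5, xbar = 67/5 = 13.4, ybar = 57/5 = 11.4
sum((xi-xbar)(yi-ybar)) = 0.2
Cov = 0.2 / 5 = 0.04

0.0400


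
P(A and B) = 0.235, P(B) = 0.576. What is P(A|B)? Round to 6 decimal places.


P(A|B) = P(A and B) / P(B) = 0.235 / 0.576 = 235/576 ≈ 0.40798611

0.407986


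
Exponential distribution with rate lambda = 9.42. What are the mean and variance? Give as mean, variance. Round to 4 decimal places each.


mean = 1/lam, var = 1/lam^2
mean = 1 / 9.42 = 50/471 ≈ 0.106157
lam^2 = 9.42^2 = 88.7364
var = 1 / 88.7364 ≈ 0.011269

0.1062, 0.0113


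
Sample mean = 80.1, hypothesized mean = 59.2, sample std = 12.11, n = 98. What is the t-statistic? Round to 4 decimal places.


t = (xbar - mu0) / (s/sqrt(n))
xbar - mu0 = 80.1 - 59.2 = 20.9
sqrt(98) ≈ 9.89949494
s/sqrt(n) = 12.11 / 9.89949494 ≈ 1.22329473
t = 20.9 / 1.22329473 ≈ 17.085008

17.0850


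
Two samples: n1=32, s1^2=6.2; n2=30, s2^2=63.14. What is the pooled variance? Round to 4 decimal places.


sp^2 = ((n1-1)*s1^2 + (n2-1)*s2^2)/(n1+n2-2)
(n1-1)*s1^2 = 31 * 6.2 = 192.2
(n2-1)*s2^2 = 29 * 63.14 = 1831.06
numerator = 192.2 + 1831.06 = 2023.26
n1+n2-2 = 60
sp^2 = 2023.26 / 60 = 33.721

33.7210


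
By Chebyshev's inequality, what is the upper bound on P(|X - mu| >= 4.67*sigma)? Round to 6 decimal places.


P <= 1/k^2
k^2 = 4.67^2 = 21.8089
1/k^2 = 1 / 21.8089 ≈ 0.04585284

0.045853


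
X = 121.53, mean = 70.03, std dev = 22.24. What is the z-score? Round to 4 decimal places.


z = (X - mu) / sigma
X - mu = 121.53 - 70.03 = 51.5
z = 51.5 / 22.24 = 2575/1112 ≈ 2.315647

2.3156


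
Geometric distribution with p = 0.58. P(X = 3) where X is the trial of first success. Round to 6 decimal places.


P = (1-p)^(k-1) * p
(1-p)^(k-1) = 0.42^2 = 0.1764
P = 0.1764 * 0.58 = 0.102312

0.102312


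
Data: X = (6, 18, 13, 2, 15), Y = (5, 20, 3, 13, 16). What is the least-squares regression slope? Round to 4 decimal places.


b = sum((xi-xbar)(yi-ybar)) / sum((xi-xbar)^2)
n = 5, xbar = 54/5 = 10.8, ybar = 57/5 = 11.4
Sxy = sum((xi-xbar)(yi-ybar)) = 79.4
Sxx = sum((xi-xbar)^2) = 174.8
b = Sxy / Sxx = 397/874 ≈ 0.454233

0.4542


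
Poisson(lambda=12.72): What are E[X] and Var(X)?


E[X] = Var(X) = lambda = 12.72

12.72, 12.72


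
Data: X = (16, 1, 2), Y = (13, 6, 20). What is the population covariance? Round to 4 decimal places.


Cov = (1/n)*sum((xi-xbar)(yi-ybar))
n = 3, xbar = 19/3 ≈ 6.333333, ybar = 39/3 = 13
sum((xi-xbar)(yi-ybar)) = 7
Cov = 7 / 3 = 7/3 ≈ 2.333333

2.3333


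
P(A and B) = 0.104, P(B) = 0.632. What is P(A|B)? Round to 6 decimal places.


P(A|B) = P(A and B) / P(B) = 0.104 / 0.632 = 13/79 ≈ 0.16455696

0.164557


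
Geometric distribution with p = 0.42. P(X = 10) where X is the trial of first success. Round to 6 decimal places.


P = (1-p)^(k-1) * p
(1-p)^(k-1) = 0.58^9 ≈ 0.007427659
P = 0.007427659 * 0.42 ≈ 0.003119617

0.003120


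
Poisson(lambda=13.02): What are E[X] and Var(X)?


E[X] = Var(X) = lambda = 13.02

13.02, 13.02


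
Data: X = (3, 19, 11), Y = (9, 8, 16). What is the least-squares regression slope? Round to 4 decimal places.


b = sum((xi-xbar)(yi-ybar)) / sum((xi-xbar)^2)
n = 3, xbar = 33/3 = 11, ybar = 33/3 = 11
Sxy = sum((xi-xbar)(yi-ybar)) = -8
Sxx = sum((xi-xbar)^2) = 128
b = Sxy / Sxx = -0.0625

-0.0625


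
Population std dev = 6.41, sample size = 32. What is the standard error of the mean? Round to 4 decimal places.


SE = sigma / sqrt(n)
sqrt(32) ≈ 5.656854
SE = 6.41 / 5.656854 ≈ 1.133139

1.1331


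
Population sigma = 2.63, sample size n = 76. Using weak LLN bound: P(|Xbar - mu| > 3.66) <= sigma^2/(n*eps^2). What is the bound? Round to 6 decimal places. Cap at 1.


bound = min(1, sigma^2/(n*eps^2))
sigma^2 = 2.63^2 = 6.9169
n*eps^2 = 76 * 3.66^2 = 76 * 13.3956 = 1018.0656
sigma^2/(n*eps^2) = 6.9169 / 1018.0656 ≈ 0.00679416

0.006794


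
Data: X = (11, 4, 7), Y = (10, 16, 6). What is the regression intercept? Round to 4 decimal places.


a = ybar - b*xbar, where b = sum((xi-xbar)(yi-ybar)) / sum((xi-xbar)^2)
n = 3, xbar = 22/3 ≈ 7.333333, ybar = 32/3 ≈ 10.666667
Sxy = sum((xi-xbar)(yi-ybar)) = -56/3 ≈ -18.666667
Sxx = sum((xi-xbar)^2) = 74/3 ≈ 24.666667
b = Sxy / Sxx = -28/37 ≈ -0.756757
a = 10.666667 - (-0.756757) * 7.333333 = 600/37 ≈ 16.216216

16.2162


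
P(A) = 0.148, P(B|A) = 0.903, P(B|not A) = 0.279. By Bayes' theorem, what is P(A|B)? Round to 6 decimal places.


P(A|B) = P(B|A)*P(A) / P(B), P(B) = P(B|A)*P(A) + P(B|not A)*P(not A)
P(B|A)*P(A) = 0.903 * 0.148 = 0.133644
P(B|not A)*P(not A) = 0.279 * 0.852 = 0.237708
P(B) = 0.133644 + 0.237708 = 0.371352
P(A|B) = 0.133644 / 0.371352 ≈ 0.35988496

0.359885


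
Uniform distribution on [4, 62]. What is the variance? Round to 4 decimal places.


Var = (b-a)^2 / 12
(b-a)^2 = (62 - 4)^2 = 3364
Var = 3364/12 ≈ 280.333333

280.3333


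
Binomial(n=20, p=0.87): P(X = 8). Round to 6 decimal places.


P = C(n,k) * p^k * (1-p)^(n-k)
C(20,8) = 125970
p^k = 0.87^8 ≈ 0.3282117
(1-p)^(n-k) = 0.13^12 ≈ 0.00000000002329809
P = 125970 * 0.3282117 * 0.00000000002329809 ≈ 0.000001

0.000001


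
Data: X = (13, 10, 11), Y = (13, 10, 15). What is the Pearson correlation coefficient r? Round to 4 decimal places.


r = sum((xi-xbar)(yi-ybar)) / sqrt(sum((xi-xbar)^2) * sum((yi-ybar)^2))
n = 3, xbar = 34/3 ≈ 11.333333, ybar = 38/3 ≈ 12.666667
Sxy = sum((xi-xbar)(yi-ybar)) = 10/3 ≈ 3.333333
Sxx = sum((xi-xbar)^2) = 14/3 ≈ 4.666667
Syy = sum((yi-ybar)^2) = 38/3 ≈ 12.666667
sqrt(Sxx*Syy) ≈ 7.688375
r = Sxy / sqrt(Sxx*Syy) = 3.333333 / 7.688375 ≈ 0.433555

0.4336


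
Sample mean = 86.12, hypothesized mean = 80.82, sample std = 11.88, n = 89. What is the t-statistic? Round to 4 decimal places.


t = (xbar - mu0) / (s/sqrt(n))
xbar - mu0 = 86.12 - 80.82 = 5.3
sqrt(89) ≈ 9.43398113
s/sqrt(n) = 11.88 / 9.43398113 ≈ 1.25927748
t = 5.3 / 1.25927748 ≈ 4.208763

4.2088


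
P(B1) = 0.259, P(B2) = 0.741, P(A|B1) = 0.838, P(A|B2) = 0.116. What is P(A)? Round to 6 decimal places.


P(A) = P(A|B1)*P(B1) + P(A|B2)*P(B2)
P(A|B1)*P(B1) = 0.838 * 0.259 = 0.217042
P(A|B2)*P(B2) = 0.116 * 0.741 = 0.085956
P(A) = 0.217042 + 0.085956 = 0.302998

0.302998


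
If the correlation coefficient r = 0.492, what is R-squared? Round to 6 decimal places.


R^2 = r^2 = (0.492)^2 = 0.242064

0.242064


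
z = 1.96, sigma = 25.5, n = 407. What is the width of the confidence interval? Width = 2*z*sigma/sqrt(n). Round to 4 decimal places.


width = 2*z*sigma/sqrt(n)
2*z*sigma = 2 * 1.96 * 25.5 = 99.96
sqrt(407) ≈ 20.174241
width = 99.96 / 20.174241 ≈ 4.954833

4.9548


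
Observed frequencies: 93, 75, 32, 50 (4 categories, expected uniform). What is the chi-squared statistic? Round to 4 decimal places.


chi2 = sum((O-E)^2/E), E = total/4
total = 250, E = 250/4 = 62.5
(93 - 62.5)^2 / 62.5 = 930.25 / 62.5 = 14.884
(75 - 62.5)^2 / 62.5 = 156.25 / 62.5 = 2.5
(32 - 62.5)^2 / 62.5 = 930.25 / 62.5 = 14.884
(50 - 62.5)^2 / 62.5 = 156.25 / 62.5 = 2.5
chi2 = 34.768

34.7680


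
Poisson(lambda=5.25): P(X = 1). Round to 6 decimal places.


P = e^(-lam) * lam^k / k!
e^(-5.25) ≈ 0.005247518
lam^k = 5.25^1 = 5.25
k! = 1! = 1
P = 0.005247518 * 5.25 / 1 ≈ 0.027549

0.027549


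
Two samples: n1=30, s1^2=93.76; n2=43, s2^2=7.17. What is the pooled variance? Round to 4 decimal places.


sp^2 = ((n1-1)*s1^2 + (n2-1)*s2^2)/(n1+n2-2)
(n1-1)*s1^2 = 29 * 93.76 = 2719.04
(n2-1)*s2^2 = 42 * 7.17 = 301.14
numerator = 2719.04 + 301.14 = 3020.18
n1+n2-2 = 71
sp^2 = 3020.18 / 71 = 151009/3550 ≈ 42.537746

42.5377


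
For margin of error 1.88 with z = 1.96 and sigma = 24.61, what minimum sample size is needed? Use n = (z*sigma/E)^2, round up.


z*sigma/E = 1.96 * 24.61 / 1.88 = 120589/4700 ≈ 25.657234
(z*sigma/E)^2 ≈ 658.293659
round up: n = 659

659


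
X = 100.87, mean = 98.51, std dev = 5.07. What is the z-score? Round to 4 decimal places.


z = (X - mu) / sigma
X - mu = 100.87 - 98.51 = 2.36
z = 2.36 / 5.07 = 236/507 ≈ 0.465483

0.4655


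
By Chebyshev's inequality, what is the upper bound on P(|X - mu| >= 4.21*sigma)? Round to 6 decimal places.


P <= 1/k^2
k^2 = 4.21^2 = 17.7241
1/k^2 = 1 / 17.7241 ≈ 0.05642035

0.056420


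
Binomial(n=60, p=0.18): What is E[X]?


E[X] = n*p = 60 * 0.18 = 10.8

10.8


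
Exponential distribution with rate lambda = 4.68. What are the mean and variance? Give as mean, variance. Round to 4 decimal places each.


mean = 1/lam, var = 1/lam^2
mean = 1 / 4.68 = 25/117 ≈ 0.213675
lam^2 = 4.68^2 = 21.9024
var = 1 / 21.9024 ≈ 0.045657

0.2137, 0.0457


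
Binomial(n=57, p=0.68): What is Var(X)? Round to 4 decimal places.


Var = n*p*(1-p) = 57 * 0.68 * 0.32 = 12.4032

12.4032


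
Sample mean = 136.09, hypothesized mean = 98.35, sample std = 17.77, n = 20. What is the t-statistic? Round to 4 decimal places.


t = (xbar - mu0) / (s/sqrt(n))
xbar - mu0 = 136.09 - 98.35 = 37.74
sqrt(20) ≈ 4.47213595
s/sqrt(n) = 17.77 / 4.47213595 ≈ 3.97349280
t = 37.74 / 3.97349280 ≈ 9.497941

9.4979


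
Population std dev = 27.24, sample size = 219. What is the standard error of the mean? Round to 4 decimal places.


SE = sigma / sqrt(n)
sqrt(219) ≈ 14.798649
SE = 27.24 / 14.798649 ≈ 1.840709

1.8407


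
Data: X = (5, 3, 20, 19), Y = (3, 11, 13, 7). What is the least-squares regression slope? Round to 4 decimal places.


b = sum((xi-xbar)(yi-ybar)) / sum((xi-xbar)^2)
n = 4, xbar = 47/4 = 11.75, ybar = 34/4 = 8.5
Sxy = sum((xi-xbar)(yi-ybar)) = 41.5
Sxx = sum((xi-xbar)^2) = 242.75
b = Sxy / Sxx = 166/971 ≈ 0.170958

0.1710


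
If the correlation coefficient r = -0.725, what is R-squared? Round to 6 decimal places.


R^2 = r^2 = (-0.725)^2 = 0.525625

0.525625


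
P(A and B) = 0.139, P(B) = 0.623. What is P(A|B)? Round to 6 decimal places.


P(A|B) = P(A and B) / P(B) = 0.139 / 0.623 = 139/623 ≈ 0.22311396

0.223114


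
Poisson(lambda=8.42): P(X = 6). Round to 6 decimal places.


P = e^(-lam) * lam^k / k!
e^(-8.42) ≈ 0.0002204147
lam^k = 8.42^6 ≈ 356346.542209
k! = 6! = 720
P = 0.0002204147 * 356346.542209 / 720 ≈ 0.109089

0.109089


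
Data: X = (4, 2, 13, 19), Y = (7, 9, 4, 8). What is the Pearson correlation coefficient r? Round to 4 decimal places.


r = sum((xi-xbar)(yi-ybar)) / sqrt(sum((xi-xbar)^2) * sum((yi-ybar)^2))
n = 4, xbar = 38/4 = 9.5, ybar = 28/4 = 7
Sxy = sum((xi-xbar)(yi-ybar)) = -16
Sxx = sum((xi-xbar)^2) = 189
Syy = sum((yi-ybar)^2) = 14
sqrt(Sxx*Syy) ≈ 51.439285
r = Sxy / sqrt(Sxx*Syy) = -16 / 51.439285 ≈ -0.311046

-0.3110


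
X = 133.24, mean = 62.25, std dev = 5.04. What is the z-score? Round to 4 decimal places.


z = (X - mu) / sigma
X - mu = 133.24 - 62.25 = 70.99
z = 70.99 / 5.04 = 7099/504 ≈ 14.085317

14.0853


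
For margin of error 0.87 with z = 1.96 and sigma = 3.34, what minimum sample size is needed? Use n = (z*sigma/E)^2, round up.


z*sigma/E = 1.96 * 3.34 / 0.87 = 16366/2175 ≈ 7.524598
(z*sigma/E)^2 ≈ 56.619571
round up: n = 57

57


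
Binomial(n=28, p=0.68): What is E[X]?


E[X] = n*p = 28 * 0.68 = 19.04

19.04


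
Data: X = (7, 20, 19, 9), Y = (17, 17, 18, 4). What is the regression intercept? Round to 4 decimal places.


a = ybar - b*xbar, where b = sum((xi-xbar)(yi-ybar)) / sum((xi-xbar)^2)
n = 4, xbar = 55/4 = 13.75, ybar = 56/4 = 14
Sxy = sum((xi-xbar)(yi-ybar)) = 67
Sxx = sum((xi-xbar)^2) = 134.75
b = Sxy / Sxx = 268/539 ≈ 0.497217
a = 14 - 0.497217 * 13.75 = 351/49 ≈ 7.163265

7.1633


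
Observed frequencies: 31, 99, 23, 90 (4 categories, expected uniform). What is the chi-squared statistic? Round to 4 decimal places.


chi2 = sum((O-E)^2/E), E = total/4
total = 243, E = 243/4 = 60.75
(31 - 60.75)^2 / 60.75 = 885.0625 / 60.75 = 14161/972 ≈ 14.568930
(99 - 60.75)^2 / 60.75 = 1463.0625 / 60.75 = 289/12 ≈ 24.083333
(23 - 60.75)^2 / 60.75 = 1425.0625 / 60.75 = 22801/972 ≈ 23.457819
(90 - 60.75)^2 / 60.75 = 855.5625 / 60.75 = 169/12 ≈ 14.083333
chi2 = 18515/243 ≈ 76.193416

76.1934
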